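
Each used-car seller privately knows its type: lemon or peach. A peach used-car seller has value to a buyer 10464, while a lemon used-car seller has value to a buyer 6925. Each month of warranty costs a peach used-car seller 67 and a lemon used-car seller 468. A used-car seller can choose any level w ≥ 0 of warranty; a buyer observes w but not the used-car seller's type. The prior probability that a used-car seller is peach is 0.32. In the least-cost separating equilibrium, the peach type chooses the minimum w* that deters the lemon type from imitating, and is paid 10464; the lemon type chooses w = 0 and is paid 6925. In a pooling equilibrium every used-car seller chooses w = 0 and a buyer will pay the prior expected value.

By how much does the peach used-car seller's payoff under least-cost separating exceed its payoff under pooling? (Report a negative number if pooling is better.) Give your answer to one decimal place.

Least-cost separating signal: w* solves 6925 = 10464 − 468·w*, so w* = (10464 − 6925)/468 ≈ 7.5620.
Peach type's separating payoff: 10464 − 67 × w* = 10464 − 67 × (10464 − 6925)/468 = 10464 − 237113/468 ≈ 9957.348.
Pooling payoff: 0.32 × 10464 + 0.68 × 6925 = 8057.48.
Difference: 9957.348 − 8057.48 = 1899.868, i.e. 1899.9 to one decimal place.
The peach type prefers to separate.

1899.9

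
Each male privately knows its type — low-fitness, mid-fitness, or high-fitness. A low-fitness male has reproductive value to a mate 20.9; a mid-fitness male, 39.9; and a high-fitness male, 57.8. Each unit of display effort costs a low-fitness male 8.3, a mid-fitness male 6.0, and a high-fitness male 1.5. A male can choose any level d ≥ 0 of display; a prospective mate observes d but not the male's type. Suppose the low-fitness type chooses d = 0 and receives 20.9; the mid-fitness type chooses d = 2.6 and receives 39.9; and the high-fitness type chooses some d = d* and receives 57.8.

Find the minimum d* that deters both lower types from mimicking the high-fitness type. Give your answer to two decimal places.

5.58

Mid-fitness type (on-path payoff 39.9 − 6.0×2.6 = 24.3) won't mimic when 24.3 ≥ 57.8 − 6.0·d*, i.e. d* ≥ 5.58.
Low-fitness type (on-path payoff 20.9) won't mimic when 20.9 ≥ 57.8 − 8.3·d*, i.e. d* ≥ 4.45.
Both must hold, so d* = max(4.45, 5.58) = 5.58. The mid-fitness type's constraint binds.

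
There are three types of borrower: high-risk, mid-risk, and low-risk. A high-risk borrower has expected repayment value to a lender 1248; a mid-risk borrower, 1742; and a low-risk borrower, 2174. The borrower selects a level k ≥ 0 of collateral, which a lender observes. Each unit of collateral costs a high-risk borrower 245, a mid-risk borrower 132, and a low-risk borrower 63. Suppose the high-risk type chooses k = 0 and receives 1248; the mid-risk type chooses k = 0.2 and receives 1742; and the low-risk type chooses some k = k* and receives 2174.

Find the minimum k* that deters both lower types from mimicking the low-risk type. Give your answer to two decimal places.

Mid-risk type (on-path payoff 1742 − 132×0.2 = 1715.6) won't mimic when 1715.6 ≥ 2174 − 132·k*, i.e. k* ≥ 3.47.
High-risk type (on-path payoff 1248) won't mimic when 1248 ≥ 2174 − 245·k*, i.e. k* ≥ 3.78.
Both must hold, so k* = max(3.78, 3.47) = 3.78. The high-risk type's constraint binds.

3.78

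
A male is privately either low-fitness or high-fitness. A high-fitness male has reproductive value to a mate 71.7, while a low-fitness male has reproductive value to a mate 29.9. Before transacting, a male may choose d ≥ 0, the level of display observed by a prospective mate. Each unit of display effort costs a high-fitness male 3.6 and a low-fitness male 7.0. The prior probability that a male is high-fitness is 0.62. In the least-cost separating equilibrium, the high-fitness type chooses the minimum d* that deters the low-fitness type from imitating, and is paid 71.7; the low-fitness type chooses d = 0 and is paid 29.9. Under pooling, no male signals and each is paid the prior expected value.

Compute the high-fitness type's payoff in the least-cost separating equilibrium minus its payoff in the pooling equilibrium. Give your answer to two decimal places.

-5.61

Least-cost separating signal: d* solves 29.9 = 71.7 − 7.0·d*, so d* = (71.7 − 29.9)/7.0 ≈ 5.9714.
High-fitness type's separating payoff: 71.7 − 3.6 × d* = 71.7 − 3.6 × (71.7 − 29.9)/7.0 = 71.7 − 150.48/7.0 ≈ 50.2029.
Pooling payoff: 0.62 × 71.7 + 0.38 × 29.9 = 55.816.
Difference: 50.2029 − 55.816 = -5.6131, i.e. -5.61 to two decimal places.
The high-fitness type would prefer the pooling outcome.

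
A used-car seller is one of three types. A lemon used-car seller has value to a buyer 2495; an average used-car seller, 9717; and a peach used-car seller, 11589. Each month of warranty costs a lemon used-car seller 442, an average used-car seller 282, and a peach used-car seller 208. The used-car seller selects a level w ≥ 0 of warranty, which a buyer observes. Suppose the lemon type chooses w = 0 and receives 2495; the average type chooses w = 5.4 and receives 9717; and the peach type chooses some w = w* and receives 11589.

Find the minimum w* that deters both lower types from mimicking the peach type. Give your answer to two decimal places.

Average type (on-path payoff 9717 − 282×5.4 = 8194.2) won't mimic when 8194.2 ≥ 11589 − 282·w*, i.e. w* ≥ 12.04.
Lemon type (on-path payoff 2495) won't mimic when 2495 ≥ 11589 − 442·w*, i.e. w* ≥ 20.57.
Both must hold, so w* = max(20.57, 12.04) = 20.57. The lemon type's constraint binds.

20.57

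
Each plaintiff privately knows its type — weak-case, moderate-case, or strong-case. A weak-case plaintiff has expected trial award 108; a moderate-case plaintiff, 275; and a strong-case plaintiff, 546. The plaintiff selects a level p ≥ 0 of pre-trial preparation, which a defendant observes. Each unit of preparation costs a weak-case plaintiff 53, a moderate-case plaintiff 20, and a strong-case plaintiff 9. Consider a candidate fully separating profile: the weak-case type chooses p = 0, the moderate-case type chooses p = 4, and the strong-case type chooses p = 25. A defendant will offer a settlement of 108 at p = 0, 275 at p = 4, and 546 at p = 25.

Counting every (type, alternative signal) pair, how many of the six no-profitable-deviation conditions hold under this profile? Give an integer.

6

Moderate-case (own payoff 275 − 20×4 = 195): to p=0 gives 108 → no gain ✓; to p=25 gives 546 − 20×25 = 46 → no gain ✓.
Strong-case (own payoff 546 − 9×25 = 321): to p=0 gives 108 → no gain ✓; to p=4 gives 275 − 9×4 = 239 → no gain ✓.
Weak-case (own payoff 108): to p=4 gives 275 − 53×4 = 63 → no gain ✓; to p=25 gives 546 − 53×25 = -779 → no gain ✓.
6 of the 6 constraints hold; this profile is a separating equilibrium.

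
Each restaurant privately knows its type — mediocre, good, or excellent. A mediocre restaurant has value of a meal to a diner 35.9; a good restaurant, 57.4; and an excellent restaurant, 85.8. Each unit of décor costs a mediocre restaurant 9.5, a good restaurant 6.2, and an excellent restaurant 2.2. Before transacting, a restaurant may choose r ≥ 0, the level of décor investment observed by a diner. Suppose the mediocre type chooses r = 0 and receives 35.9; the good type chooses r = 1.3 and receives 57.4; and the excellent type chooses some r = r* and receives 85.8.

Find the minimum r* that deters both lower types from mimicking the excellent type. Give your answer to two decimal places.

Good type (on-path payoff 57.4 − 6.2×1.3 = 49.34) won't mimic when 49.34 ≥ 85.8 − 6.2·r*, i.e. r* ≥ 5.88.
Mediocre type (on-path payoff 35.9) won't mimic when 35.9 ≥ 85.8 − 9.5·r*, i.e. r* ≥ 5.25.
Both must hold, so r* = max(5.25, 5.88) = 5.88. The good type's constraint binds.

5.88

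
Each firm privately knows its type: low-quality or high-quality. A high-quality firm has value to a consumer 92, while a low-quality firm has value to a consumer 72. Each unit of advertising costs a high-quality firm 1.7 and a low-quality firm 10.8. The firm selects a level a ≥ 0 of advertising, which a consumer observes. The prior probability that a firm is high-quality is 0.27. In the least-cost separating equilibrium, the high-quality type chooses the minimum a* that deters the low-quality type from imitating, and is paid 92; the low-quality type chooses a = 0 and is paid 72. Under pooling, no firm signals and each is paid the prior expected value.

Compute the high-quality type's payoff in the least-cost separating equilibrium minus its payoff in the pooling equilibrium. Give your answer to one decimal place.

11.5

Least-cost separating signal: a* solves 72 = 92 − 10.8·a*, so a* = (92 − 72)/10.8 ≈ 1.8519.
High-quality type's separating payoff: 92 − 1.7 × a* = 92 − 1.7 × (92 − 72)/10.8 = 92 − 34/10.8 ≈ 88.852.
Pooling payoff: 0.27 × 92 + 0.73 × 72 = 77.4.
Difference: 88.852 − 77.4 = 11.452, i.e. 11.5 to one decimal place.
The high-quality type prefers to separate.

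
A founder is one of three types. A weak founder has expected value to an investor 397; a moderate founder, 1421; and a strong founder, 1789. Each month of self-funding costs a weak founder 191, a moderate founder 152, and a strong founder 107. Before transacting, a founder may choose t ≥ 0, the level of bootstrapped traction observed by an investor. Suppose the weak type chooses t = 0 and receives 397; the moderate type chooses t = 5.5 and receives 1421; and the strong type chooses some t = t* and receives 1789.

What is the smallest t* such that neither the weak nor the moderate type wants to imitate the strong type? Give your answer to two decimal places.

Moderate type (on-path payoff 1421 − 152×5.5 = 585) won't mimic when 585 ≥ 1789 − 152·t*, i.e. t* ≥ 7.92.
Weak type (on-path payoff 397) won't mimic when 397 ≥ 1789 − 191·t*, i.e. t* ≥ 7.29.
Both must hold, so t* = max(7.29, 7.92) = 7.92. The moderate type's constraint binds.

7.92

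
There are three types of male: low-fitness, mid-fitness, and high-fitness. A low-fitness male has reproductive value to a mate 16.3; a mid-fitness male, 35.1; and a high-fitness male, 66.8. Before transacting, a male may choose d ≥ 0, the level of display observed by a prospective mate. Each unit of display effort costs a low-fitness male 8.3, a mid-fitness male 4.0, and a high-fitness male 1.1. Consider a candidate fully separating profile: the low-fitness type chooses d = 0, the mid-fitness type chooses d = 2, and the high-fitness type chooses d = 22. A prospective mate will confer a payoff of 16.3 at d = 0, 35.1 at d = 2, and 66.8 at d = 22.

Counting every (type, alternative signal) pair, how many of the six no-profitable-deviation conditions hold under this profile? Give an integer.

High-fitness (own payoff 66.8 − 1.1×22 = 42.6): to d=0 gives 16.3 → no gain ✓; to d=2 gives 35.1 − 1.1×2 = 32.9 → no gain ✓.
Mid-fitness (own payoff 35.1 − 4.0×2 = 27.1): to d=0 gives 16.3 → no gain ✓; to d=22 gives 66.8 − 4.0×22 = -21.2 → no gain ✓.
Low-fitness (own payoff 16.3): to d=2 gives 35.1 − 8.3×2 = 18.5 → profitable ✗; to d=22 gives 66.8 − 8.3×22 = -115.8 → no gain ✓.
5 of the 6 constraints hold; not an equilibrium.

5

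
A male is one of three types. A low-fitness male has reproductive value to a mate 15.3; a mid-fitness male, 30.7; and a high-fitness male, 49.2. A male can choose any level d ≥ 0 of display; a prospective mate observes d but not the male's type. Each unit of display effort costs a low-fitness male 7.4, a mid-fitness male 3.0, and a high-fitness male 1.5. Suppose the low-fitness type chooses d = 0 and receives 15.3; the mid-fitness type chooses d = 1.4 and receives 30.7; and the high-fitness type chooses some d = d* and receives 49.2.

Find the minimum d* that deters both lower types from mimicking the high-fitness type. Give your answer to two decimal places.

7.57

Mid-fitness type (on-path payoff 30.7 − 3.0×1.4 = 26.5) won't mimic when 26.5 ≥ 49.2 − 3.0·d*, i.e. d* ≥ 7.57.
Low-fitness type (on-path payoff 15.3) won't mimic when 15.3 ≥ 49.2 − 7.4·d*, i.e. d* ≥ 4.58.
Both must hold, so d* = max(4.58, 7.57) = 7.57. The mid-fitness type's constraint binds.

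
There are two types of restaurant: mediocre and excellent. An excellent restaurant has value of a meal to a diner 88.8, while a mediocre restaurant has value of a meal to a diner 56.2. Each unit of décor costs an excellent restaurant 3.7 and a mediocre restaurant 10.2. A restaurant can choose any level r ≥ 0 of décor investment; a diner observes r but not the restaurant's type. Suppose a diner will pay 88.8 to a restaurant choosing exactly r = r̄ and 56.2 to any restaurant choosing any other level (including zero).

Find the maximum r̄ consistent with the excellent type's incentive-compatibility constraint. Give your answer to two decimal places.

Choosing r̄ yields the excellent type 88.8 − 3.7·r̄; choosing zero yields 56.2.
The excellent type is indifferent at 88.8 − 3.7·r̄ = 56.2, i.e. r̄ = (88.8 − 56.2) / 3.7 ≈ 8.81.
For any r̄ above 8.81 the excellent type would rather pool at zero, so separation collapses.

8.81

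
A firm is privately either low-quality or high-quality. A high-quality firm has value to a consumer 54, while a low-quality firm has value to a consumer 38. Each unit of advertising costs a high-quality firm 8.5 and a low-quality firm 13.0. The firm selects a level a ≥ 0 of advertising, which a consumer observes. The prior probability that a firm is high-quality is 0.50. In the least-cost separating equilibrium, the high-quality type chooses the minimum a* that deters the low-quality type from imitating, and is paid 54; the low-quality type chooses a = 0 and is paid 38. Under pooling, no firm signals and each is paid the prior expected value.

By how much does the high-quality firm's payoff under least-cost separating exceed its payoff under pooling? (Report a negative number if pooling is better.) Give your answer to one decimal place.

-2.5

Least-cost separating signal: a* solves 38 = 54 − 13.0·a*, so a* = (54 − 38)/13.0 ≈ 1.2308.
High-quality type's separating payoff: 54 − 8.5 × a* = 54 − 8.5 × (54 − 38)/13.0 = 54 − 136/13.0 ≈ 43.538.
Pooling payoff: 0.50 × 54 + 0.50 × 38 = 46.
Difference: 43.538 − 46 = -2.462, i.e. -2.5 to one decimal place.
The high-quality type would prefer the pooling outcome.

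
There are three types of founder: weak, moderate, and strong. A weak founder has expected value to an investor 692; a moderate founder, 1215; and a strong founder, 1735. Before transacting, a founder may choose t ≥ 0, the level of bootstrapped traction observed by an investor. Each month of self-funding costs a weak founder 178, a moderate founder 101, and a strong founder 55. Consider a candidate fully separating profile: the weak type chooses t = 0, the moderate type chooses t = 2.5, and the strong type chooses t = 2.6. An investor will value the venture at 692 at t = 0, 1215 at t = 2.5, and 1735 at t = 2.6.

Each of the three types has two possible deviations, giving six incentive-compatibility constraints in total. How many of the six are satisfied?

3

Moderate (own payoff 1215 − 101×2.5 = 962.5): to t=0 gives 692 → no gain ✓; to t=2.6 gives 1735 − 101×2.6 = 1472.4 → profitable ✗.
Strong (own payoff 1735 − 55×2.6 = 1592): to t=0 gives 692 → no gain ✓; to t=2.5 gives 1215 − 55×2.5 = 1077.5 → no gain ✓.
Weak (own payoff 692): to t=2.5 gives 1215 − 178×2.5 = 770 → profitable ✗; to t=2.6 gives 1735 − 178×2.6 = 1272.2 → profitable ✗.
3 of the 6 constraints hold; not an equilibrium.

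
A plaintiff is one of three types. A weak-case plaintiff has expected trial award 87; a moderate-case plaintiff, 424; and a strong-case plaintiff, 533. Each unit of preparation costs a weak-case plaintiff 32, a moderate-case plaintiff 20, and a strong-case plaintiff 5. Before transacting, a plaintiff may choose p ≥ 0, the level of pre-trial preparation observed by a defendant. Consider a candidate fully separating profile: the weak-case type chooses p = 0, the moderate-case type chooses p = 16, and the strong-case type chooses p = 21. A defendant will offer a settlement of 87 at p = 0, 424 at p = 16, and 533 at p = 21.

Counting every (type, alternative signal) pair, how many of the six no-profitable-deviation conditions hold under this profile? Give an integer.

Moderate-case (own payoff 424 − 20×16 = 104): to p=0 gives 87 → no gain ✓; to p=21 gives 533 − 20×21 = 113 → profitable ✗.
Strong-case (own payoff 533 − 5×21 = 428): to p=0 gives 87 → no gain ✓; to p=16 gives 424 − 5×16 = 344 → no gain ✓.
Weak-case (own payoff 87): to p=16 gives 424 − 32×16 = -88 → no gain ✓; to p=21 gives 533 − 32×21 = -139 → no gain ✓.
5 of the 6 constraints hold; not an equilibrium.

5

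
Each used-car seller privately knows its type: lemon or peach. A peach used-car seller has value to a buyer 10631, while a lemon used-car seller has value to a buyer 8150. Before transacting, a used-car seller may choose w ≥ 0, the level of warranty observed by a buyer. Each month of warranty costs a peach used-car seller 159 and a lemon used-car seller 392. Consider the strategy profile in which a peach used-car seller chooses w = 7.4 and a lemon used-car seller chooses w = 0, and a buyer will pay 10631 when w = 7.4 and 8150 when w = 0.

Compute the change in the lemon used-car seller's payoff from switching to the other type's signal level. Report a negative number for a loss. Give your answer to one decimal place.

-419.8

Playing w = 0 the lemon used-car seller receives 8150.
Deviating to w = 7.4 brings payment 10631 at cost 392 × 7.4 = 2900.8, netting 7730.2.
Gain from deviating: 7730.2 − 8150 = -419.8.
The gain is negative, so the lemon type's incentive-compatibility constraint is satisfied.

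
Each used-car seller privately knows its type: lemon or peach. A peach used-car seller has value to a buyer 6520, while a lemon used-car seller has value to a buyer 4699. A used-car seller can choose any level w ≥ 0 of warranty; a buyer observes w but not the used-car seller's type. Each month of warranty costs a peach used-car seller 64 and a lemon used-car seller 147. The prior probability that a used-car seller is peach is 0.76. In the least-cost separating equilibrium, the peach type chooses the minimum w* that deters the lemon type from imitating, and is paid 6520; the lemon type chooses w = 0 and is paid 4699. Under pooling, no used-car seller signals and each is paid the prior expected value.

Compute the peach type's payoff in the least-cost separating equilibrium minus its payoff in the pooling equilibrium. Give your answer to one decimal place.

Least-cost separating signal: w* solves 4699 = 6520 − 147·w*, so w* = (6520 − 4699)/147 ≈ 12.3878.
Peach type's separating payoff: 6520 − 64 × w* = 6520 − 64 × (6520 − 4699)/147 = 6520 − 116544/147 ≈ 5727.184.
Pooling payoff: 0.76 × 6520 + 0.24 × 4699 = 6082.96.
Difference: 5727.184 − 6082.96 = -355.776, i.e. -355.8 to one decimal place.
The peach type would prefer the pooling outcome.

-355.8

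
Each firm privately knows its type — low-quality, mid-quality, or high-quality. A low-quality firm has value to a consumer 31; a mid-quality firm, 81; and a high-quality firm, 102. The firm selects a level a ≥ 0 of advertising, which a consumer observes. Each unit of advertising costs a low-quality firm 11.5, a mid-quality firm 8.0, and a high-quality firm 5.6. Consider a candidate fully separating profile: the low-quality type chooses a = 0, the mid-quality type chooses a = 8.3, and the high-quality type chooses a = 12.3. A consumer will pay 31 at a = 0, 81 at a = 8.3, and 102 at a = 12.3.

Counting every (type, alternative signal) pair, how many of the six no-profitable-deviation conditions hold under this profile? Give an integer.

4

Mid-quality (own payoff 81 − 8.0×8.3 = 14.6): to a=0 gives 31 → profitable ✗; to a=12.3 gives 102 − 8.0×12.3 = 3.6 → no gain ✓.
High-quality (own payoff 102 − 5.6×12.3 = 33.12): to a=0 gives 31 → no gain ✓; to a=8.3 gives 81 − 5.6×8.3 = 34.52 → profitable ✗.
Low-quality (own payoff 31): to a=8.3 gives 81 − 11.5×8.3 = -14.45 → no gain ✓; to a=12.3 gives 102 − 11.5×12.3 = -39.45 → no gain ✓.
4 of the 6 constraints hold; not an equilibrium.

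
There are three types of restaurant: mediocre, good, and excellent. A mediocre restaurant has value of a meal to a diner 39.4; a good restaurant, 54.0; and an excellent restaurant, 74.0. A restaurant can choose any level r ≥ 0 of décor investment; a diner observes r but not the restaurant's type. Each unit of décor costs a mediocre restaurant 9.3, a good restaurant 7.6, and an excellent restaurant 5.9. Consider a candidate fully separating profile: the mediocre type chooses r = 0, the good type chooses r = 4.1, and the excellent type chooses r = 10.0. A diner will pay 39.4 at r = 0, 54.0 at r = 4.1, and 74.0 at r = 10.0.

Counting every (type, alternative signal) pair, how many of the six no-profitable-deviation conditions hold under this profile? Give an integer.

Excellent (own payoff 74.0 − 5.9×10.0 = 15): to r=0 gives 39.4 → profitable ✗; to r=4.1 gives 54.0 − 5.9×4.1 = 29.81 → profitable ✗.
Mediocre (own payoff 39.4): to r=4.1 gives 54.0 − 9.3×4.1 = 15.87 → no gain ✓; to r=10.0 gives 74.0 − 9.3×10.0 = -19 → no gain ✓.
Good (own payoff 54.0 − 7.6×4.1 = 22.84): to r=0 gives 39.4 → profitable ✗; to r=10.0 gives 74.0 − 7.6×10.0 = -2 → no gain ✓.
3 of the 6 constraints hold; not an equilibrium.

3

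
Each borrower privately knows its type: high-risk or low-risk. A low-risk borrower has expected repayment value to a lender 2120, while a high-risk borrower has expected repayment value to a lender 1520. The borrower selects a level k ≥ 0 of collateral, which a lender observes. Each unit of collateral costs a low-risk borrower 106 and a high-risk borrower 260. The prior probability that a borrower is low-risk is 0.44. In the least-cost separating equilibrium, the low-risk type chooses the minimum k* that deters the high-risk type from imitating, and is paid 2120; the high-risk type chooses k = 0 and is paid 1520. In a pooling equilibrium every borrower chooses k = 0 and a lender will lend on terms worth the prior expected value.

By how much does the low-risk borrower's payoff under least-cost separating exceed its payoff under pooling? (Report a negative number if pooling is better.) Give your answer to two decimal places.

91.38

Least-cost separating signal: k* solves 1520 = 2120 − 260·k*, so k* = (2120 − 1520)/260 ≈ 2.3077.
Low-risk type's separating payoff: 2120 − 106 × k* = 2120 − 106 × (2120 − 1520)/260 = 2120 − 63600/260 ≈ 1875.3846.
Pooling payoff: 0.44 × 2120 + 0.56 × 1520 = 1784.
Difference: 1875.3846 − 1784 = 91.3846, i.e. 91.38 to two decimal places.
The low-risk type prefers to separate.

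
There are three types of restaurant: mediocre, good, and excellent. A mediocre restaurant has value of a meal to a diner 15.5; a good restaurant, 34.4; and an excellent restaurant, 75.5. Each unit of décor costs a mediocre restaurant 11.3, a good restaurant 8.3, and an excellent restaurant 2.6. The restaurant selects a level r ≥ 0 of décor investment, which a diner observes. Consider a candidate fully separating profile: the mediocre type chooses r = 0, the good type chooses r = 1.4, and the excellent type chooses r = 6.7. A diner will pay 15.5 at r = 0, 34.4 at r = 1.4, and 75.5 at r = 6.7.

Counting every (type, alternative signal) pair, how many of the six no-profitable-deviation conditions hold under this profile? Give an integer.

5

Good (own payoff 34.4 − 8.3×1.4 = 22.78): to r=0 gives 15.5 → no gain ✓; to r=6.7 gives 75.5 − 8.3×6.7 = 19.89 → no gain ✓.
Mediocre (own payoff 15.5): to r=1.4 gives 34.4 − 11.3×1.4 = 18.58 → profitable ✗; to r=6.7 gives 75.5 − 11.3×6.7 = -0.21 → no gain ✓.
Excellent (own payoff 75.5 − 2.6×6.7 = 58.08): to r=0 gives 15.5 → no gain ✓; to r=1.4 gives 34.4 − 2.6×1.4 = 30.76 → no gain ✓.
5 of the 6 constraints hold; not an equilibrium.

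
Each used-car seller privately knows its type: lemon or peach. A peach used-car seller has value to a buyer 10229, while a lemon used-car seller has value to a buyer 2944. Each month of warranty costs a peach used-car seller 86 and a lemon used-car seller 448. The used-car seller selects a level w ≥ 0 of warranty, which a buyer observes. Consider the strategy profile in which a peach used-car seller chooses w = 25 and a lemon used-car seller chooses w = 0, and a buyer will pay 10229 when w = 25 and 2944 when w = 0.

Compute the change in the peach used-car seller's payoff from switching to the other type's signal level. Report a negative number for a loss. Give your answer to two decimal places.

-5135.00

Playing w = 25 the peach used-car seller receives 10229 − 86 × 25 = 8079.
Deviating to w = 0 yields 2944 instead.
Gain from deviating: 2944 − 8079 = -5135.00.
The gain is negative, so the peach type's incentive-compatibility constraint is satisfied.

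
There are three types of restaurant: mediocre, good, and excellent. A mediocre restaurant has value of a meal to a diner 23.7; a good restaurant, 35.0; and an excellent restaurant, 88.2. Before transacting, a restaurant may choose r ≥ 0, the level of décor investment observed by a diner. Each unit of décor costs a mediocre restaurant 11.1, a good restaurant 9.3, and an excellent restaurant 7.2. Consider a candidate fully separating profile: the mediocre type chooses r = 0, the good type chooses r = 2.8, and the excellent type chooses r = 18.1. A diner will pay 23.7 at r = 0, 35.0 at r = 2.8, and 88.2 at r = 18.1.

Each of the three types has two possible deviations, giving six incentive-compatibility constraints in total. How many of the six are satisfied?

3

Excellent (own payoff 88.2 − 7.2×18.1 = -42.12): to r=0 gives 23.7 → profitable ✗; to r=2.8 gives 35.0 − 7.2×2.8 = 14.84 → profitable ✗.
Mediocre (own payoff 23.7): to r=2.8 gives 35.0 − 11.1×2.8 = 3.92 → no gain ✓; to r=18.1 gives 88.2 − 11.1×18.1 = -112.71 → no gain ✓.
Good (own payoff 35.0 − 9.3×2.8 = 8.96): to r=0 gives 23.7 → profitable ✗; to r=18.1 gives 88.2 − 9.3×18.1 = -80.13 → no gain ✓.
3 of the 6 constraints hold; not an equilibrium.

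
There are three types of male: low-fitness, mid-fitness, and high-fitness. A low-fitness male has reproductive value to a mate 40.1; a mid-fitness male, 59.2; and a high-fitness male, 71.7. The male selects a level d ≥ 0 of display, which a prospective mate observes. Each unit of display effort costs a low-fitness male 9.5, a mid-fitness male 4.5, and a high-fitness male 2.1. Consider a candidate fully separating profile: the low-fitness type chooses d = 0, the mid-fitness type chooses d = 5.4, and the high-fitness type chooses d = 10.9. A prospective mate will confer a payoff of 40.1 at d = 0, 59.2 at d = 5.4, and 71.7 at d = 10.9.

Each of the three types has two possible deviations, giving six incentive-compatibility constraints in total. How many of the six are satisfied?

5

Low-fitness (own payoff 40.1): to d=5.4 gives 59.2 − 9.5×5.4 = 7.9 → no gain ✓; to d=10.9 gives 71.7 − 9.5×10.9 = -31.85 → no gain ✓.
Mid-fitness (own payoff 59.2 − 4.5×5.4 = 34.9): to d=0 gives 40.1 → profitable ✗; to d=10.9 gives 71.7 − 4.5×10.9 = 22.65 → no gain ✓.
High-fitness (own payoff 71.7 − 2.1×10.9 = 48.81): to d=0 gives 40.1 → no gain ✓; to d=5.4 gives 59.2 − 2.1×5.4 = 47.86 → no gain ✓.
5 of the 6 constraints hold; not an equilibrium.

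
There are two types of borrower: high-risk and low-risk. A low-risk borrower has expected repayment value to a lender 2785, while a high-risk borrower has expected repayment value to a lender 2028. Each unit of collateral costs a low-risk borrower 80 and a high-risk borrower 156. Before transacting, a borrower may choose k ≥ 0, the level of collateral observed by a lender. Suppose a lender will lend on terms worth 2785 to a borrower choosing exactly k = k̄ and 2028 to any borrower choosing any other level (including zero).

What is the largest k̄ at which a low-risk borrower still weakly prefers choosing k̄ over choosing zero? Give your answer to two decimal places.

9.46

Choosing k̄ yields the low-risk type 2785 − 80·k̄; choosing zero yields 2028.
The low-risk type is indifferent at 2785 − 80·k̄ = 2028, i.e. k̄ = (2785 − 2028) / 80 ≈ 9.46.
For any k̄ above 9.46 the low-risk type would rather pool at zero, so separation collapses.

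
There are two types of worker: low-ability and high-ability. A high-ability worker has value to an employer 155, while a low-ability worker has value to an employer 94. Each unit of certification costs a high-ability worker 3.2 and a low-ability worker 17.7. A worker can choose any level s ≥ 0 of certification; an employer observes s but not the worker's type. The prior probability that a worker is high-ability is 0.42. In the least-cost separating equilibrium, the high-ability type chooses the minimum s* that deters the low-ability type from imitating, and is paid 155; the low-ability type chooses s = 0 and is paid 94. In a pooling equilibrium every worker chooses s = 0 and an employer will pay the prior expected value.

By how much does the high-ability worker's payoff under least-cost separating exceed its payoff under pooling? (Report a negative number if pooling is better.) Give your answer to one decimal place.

24.4

Least-cost separating signal: s* solves 94 = 155 − 17.7·s*, so s* = (155 − 94)/17.7 ≈ 3.4463.
High-ability type's separating payoff: 155 − 3.2 × s* = 155 − 3.2 × (155 − 94)/17.7 = 155 − 195.2/17.7 ≈ 143.972.
Pooling payoff: 0.42 × 155 + 0.58 × 94 = 119.62.
Difference: 143.972 − 119.62 = 24.352, i.e. 24.4 to one decimal place.
The high-ability type prefers to separate.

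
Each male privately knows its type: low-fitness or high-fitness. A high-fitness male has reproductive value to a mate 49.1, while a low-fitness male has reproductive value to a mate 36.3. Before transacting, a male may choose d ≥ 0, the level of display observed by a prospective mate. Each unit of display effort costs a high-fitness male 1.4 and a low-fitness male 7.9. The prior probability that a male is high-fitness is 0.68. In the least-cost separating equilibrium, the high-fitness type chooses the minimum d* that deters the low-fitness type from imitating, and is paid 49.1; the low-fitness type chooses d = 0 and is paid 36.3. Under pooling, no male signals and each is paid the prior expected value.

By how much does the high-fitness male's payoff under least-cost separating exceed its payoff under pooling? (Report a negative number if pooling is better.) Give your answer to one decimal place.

Least-cost separating signal: d* solves 36.3 = 49.1 − 7.9·d*, so d* = (49.1 − 36.3)/7.9 ≈ 1.6203.
High-fitness type's separating payoff: 49.1 − 1.4 × d* = 49.1 − 1.4 × (49.1 − 36.3)/7.9 = 49.1 − 17.92/7.9 ≈ 46.832.
Pooling payoff: 0.68 × 49.1 + 0.32 × 36.3 = 45.004.
Difference: 46.832 − 45.004 = 1.828, i.e. 1.8 to one decimal place.
The high-fitness type prefers to separate.

1.8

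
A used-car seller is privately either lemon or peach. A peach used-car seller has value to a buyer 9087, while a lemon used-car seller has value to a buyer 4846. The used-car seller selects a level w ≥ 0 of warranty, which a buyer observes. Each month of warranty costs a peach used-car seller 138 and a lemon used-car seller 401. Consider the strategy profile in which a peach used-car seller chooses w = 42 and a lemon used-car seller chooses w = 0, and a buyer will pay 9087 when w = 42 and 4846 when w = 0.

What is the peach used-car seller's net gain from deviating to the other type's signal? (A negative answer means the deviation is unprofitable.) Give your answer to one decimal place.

1555.0

Playing w = 42 the peach used-car seller receives 9087 − 138 × 42 = 3291.
Deviating to w = 0 yields 4846 instead.
Gain from deviating: 4846 − 3291 = 1555.0.
The gain is positive, so the peach type's incentive-compatibility constraint is violated — this profile is not a separating equilibrium.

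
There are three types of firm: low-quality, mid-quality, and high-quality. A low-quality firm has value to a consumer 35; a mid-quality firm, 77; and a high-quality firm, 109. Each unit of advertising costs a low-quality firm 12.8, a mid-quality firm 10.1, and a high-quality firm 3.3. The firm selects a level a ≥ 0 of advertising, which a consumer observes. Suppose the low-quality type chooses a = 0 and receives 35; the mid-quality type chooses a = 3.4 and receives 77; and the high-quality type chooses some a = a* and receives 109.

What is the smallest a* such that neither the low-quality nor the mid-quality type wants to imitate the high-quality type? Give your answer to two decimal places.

Mid-quality type (on-path payoff 77 − 10.1×3.4 = 42.66) won't mimic when 42.66 ≥ 109 − 10.1·a*, i.e. a* ≥ 6.57.
Low-quality type (on-path payoff 35) won't mimic when 35 ≥ 109 − 12.8·a*, i.e. a* ≥ 5.78.
Both must hold, so a* = max(5.78, 6.57) = 6.57. The mid-quality type's constraint binds.

6.57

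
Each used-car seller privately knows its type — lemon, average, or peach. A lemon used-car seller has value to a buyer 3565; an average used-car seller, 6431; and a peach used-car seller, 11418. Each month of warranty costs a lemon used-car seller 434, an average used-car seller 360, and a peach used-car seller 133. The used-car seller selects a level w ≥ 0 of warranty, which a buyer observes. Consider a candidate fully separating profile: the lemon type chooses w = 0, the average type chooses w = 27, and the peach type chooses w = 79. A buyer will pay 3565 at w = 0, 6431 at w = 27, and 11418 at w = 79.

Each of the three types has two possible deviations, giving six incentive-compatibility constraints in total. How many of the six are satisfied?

3

Peach (own payoff 11418 − 133×79 = 911): to w=0 gives 3565 → profitable ✗; to w=27 gives 6431 − 133×27 = 2840 → profitable ✗.
Average (own payoff 6431 − 360×27 = -3289): to w=0 gives 3565 → profitable ✗; to w=79 gives 11418 − 360×79 = -17022 → no gain ✓.
Lemon (own payoff 3565): to w=27 gives 6431 − 434×27 = -5287 → no gain ✓; to w=79 gives 11418 − 434×79 = -22868 → no gain ✓.
3 of the 6 constraints hold; not an equilibrium.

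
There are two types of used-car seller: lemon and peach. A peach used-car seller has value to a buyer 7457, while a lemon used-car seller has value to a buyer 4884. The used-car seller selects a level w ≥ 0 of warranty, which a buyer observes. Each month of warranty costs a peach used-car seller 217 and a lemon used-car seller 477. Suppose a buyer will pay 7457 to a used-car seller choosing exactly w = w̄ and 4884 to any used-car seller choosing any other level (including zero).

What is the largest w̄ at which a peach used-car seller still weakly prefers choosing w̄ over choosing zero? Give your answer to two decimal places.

11.86

Choosing w̄ yields the peach type 7457 − 217·w̄; choosing zero yields 4884.
The peach type is indifferent at 7457 − 217·w̄ = 4884, i.e. w̄ = (7457 − 4884) / 217 ≈ 11.86.
For any w̄ above 11.86 the peach type would rather pool at zero, so separation collapses.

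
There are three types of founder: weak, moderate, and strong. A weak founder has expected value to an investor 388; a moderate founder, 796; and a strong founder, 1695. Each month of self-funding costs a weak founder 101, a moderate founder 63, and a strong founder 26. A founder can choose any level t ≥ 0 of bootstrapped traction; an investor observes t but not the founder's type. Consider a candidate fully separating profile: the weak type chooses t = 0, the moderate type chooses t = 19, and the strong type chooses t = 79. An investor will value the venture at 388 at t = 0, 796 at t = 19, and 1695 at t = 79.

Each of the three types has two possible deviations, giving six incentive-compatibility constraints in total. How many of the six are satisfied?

3

Weak (own payoff 388): to t=19 gives 796 − 101×19 = -1123 → no gain ✓; to t=79 gives 1695 − 101×79 = -6284 → no gain ✓.
Strong (own payoff 1695 − 26×79 = -359): to t=0 gives 388 → profitable ✗; to t=19 gives 796 − 26×19 = 302 → profitable ✗.
Moderate (own payoff 796 − 63×19 = -401): to t=0 gives 388 → profitable ✗; to t=79 gives 1695 − 63×79 = -3282 → no gain ✓.
3 of the 6 constraints hold; not an equilibrium.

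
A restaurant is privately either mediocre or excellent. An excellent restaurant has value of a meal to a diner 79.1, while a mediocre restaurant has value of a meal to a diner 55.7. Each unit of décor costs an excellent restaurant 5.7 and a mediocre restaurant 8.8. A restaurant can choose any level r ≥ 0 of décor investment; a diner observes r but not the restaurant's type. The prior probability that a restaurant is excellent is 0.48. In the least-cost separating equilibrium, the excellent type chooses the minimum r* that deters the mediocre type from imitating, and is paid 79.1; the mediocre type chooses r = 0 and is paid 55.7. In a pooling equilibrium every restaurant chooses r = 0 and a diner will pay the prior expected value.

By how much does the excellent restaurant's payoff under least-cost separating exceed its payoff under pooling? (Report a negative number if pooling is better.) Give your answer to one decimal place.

-3.0

Least-cost separating signal: r* solves 55.7 = 79.1 − 8.8·r*, so r* = (79.1 − 55.7)/8.8 ≈ 2.6591.
Excellent type's separating payoff: 79.1 − 5.7 × r* = 79.1 − 5.7 × (79.1 − 55.7)/8.8 = 79.1 − 133.38/8.8 ≈ 63.943.
Pooling payoff: 0.48 × 79.1 + 0.52 × 55.7 = 66.932.
Difference: 63.943 − 66.932 = -2.989, i.e. -3.0 to one decimal place.
The excellent type would prefer the pooling outcome.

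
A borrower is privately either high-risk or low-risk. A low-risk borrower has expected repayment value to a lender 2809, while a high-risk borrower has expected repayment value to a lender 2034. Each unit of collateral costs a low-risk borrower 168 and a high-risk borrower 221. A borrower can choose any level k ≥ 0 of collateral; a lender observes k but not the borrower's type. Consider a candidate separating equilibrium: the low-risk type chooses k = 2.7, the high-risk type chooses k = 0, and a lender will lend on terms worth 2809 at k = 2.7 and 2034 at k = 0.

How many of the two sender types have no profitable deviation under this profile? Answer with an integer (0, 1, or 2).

Low-risk type: signal → 2809 − 168 × 2.7 = 2355.4; deviate to 0 → 2034. IC holds (2355.4 ≥ 2034).
High-risk type: stay at 0 → 2034; mimic → 2809 − 221 × 2.7 = 2212.3. IC fails (2034 < 2212.3).
1 of 2 constraints hold, so this profile is not an equilibrium.

1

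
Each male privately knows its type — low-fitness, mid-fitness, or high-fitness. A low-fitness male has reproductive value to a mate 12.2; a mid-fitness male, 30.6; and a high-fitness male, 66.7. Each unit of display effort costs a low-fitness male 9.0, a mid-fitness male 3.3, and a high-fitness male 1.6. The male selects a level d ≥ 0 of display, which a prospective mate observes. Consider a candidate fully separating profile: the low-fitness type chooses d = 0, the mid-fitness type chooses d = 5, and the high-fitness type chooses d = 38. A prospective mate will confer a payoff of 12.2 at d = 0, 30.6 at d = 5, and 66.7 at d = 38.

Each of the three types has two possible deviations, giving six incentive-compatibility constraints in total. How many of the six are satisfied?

High-fitness (own payoff 66.7 − 1.6×38 = 5.9): to d=0 gives 12.2 → profitable ✗; to d=5 gives 30.6 − 1.6×5 = 22.6 → profitable ✗.
Low-fitness (own payoff 12.2): to d=5 gives 30.6 − 9.0×5 = -14.4 → no gain ✓; to d=38 gives 66.7 − 9.0×38 = -275.3 → no gain ✓.
Mid-fitness (own payoff 30.6 − 3.3×5 = 14.1): to d=0 gives 12.2 → no gain ✓; to d=38 gives 66.7 − 3.3×38 = -58.7 → no gain ✓.
4 of the 6 constraints hold; not an equilibrium.

4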